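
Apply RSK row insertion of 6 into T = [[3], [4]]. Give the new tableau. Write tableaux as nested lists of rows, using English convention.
[[3, 6], [4]]

6 is larger than every entry of row 1, so it is appended to row 1. The new tableau is [[3, 6], [4]].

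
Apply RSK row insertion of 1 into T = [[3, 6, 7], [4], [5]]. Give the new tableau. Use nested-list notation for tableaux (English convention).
In row 1, 1 replaces 3 (the leftmost entry greater than 1); 3 is bumped to row 2. In row 2, 3 replaces 4 (the leftmost entry greater than 3); 4 is bumped to row 3. In row 3, 4 replaces 5 (the leftmost entry greater than 4); 5 is bumped to row 4. 5 starts a new row 4. The new tableau is [[1, 6, 7], [3], [4], [5]].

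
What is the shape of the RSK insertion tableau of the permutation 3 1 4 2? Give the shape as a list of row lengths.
Row-insert each entry into an empty tableau.

After inserting 3: P = [[3]].
After inserting 1: P = [[1], [3]].
After inserting 4: P = [[1, 4], [3]].
After inserting 2: P = [[1, 2], [3, 4]].

The final insertion tableau P = [[1, 2], [3, 4]] has shape [2, 2].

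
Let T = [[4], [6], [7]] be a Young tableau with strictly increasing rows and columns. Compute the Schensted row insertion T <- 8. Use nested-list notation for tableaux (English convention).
8 is larger than every entry of row 1, so it is appended to row 1. The new tableau is [[4, 8], [6], [7]].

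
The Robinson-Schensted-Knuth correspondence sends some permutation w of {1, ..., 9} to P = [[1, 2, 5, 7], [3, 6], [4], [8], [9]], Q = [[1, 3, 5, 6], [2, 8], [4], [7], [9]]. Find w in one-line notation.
Reverse RSK: for i = n, n-1, ..., 1, locate i in Q, remove the corresponding corner cell from P, and reverse-bump its entry up through P; the value ejected from row 1 is w(i).

So w = 9 1 8 4 6 7 3 5 2.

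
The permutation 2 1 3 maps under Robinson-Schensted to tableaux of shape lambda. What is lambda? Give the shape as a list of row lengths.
[2, 1]

RSK row insertion gives P = [[1, 3], [2]], which has shape [2, 1].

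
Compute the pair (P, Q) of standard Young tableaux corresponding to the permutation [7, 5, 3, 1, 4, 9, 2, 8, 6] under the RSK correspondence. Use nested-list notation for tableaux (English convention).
Insert each entry of the permutation into P by Schensted row insertion, recording in Q the position of each new cell.

Insert 7: appended to row 1. P = [[7]].
Insert 5: 5 bumps 7 from row 1; 7 starts row 2. P = [[5], [7]].
Insert 3: 3 bumps 5 from row 1; 5 bumps 7 from row 2; 7 starts row 3. P = [[3], [5], [7]].
Insert 1: 1 bumps 3 from row 1; 3 bumps 5 from row 2; 5 bumps 7 from row 3; 7 starts row 4. P = [[1], [3], [5], [7]].
Insert 4: appended to row 1. P = [[1, 4], [3], [5], [7]].
Insert 9: appended to row 1. P = [[1, 4, 9], [3], [5], [7]].
Insert 2: 2 bumps 4 from row 1; 4 appends to row 2. P = [[1, 2, 9], [3, 4], [5], [7]].
Insert 8: 8 bumps 9 from row 1; 9 appends to row 2. P = [[1, 2, 8], [3, 4, 9], [5], [7]].
Insert 6: 6 bumps 8 from row 1; 8 bumps 9 from row 2; 9 appends to row 3. P = [[1, 2, 6], [3, 4, 8], [5, 9], [7]].

So P = [[1, 2, 6], [3, 4, 8], [5, 9], [7]], Q = [[1, 5, 6], [2, 7, 8], [3, 9], [4]].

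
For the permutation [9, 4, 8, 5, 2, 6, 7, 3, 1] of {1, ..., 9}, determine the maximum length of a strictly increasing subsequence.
4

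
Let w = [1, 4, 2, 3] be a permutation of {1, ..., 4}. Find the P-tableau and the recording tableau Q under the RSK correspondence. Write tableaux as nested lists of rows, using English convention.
P = [[1, 2, 3], [4]], Q = [[1, 2, 4], [3]]

Insert each entry of the permutation into P by Schensted row insertion, recording in Q the position of each new cell.

Insert 1: appended to row 1. P = [[1]].
Insert 4: appended to row 1. P = [[1, 4]].
Insert 2: 2 bumps 4 from row 1; 4 starts row 2. P = [[1, 2], [4]].
Insert 3: appended to row 1. P = [[1, 2, 3], [4]].

So P = [[1, 2, 3], [4]], Q = [[1, 2, 4], [3]].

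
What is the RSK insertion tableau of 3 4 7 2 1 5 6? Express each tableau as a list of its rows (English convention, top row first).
Insert 3: appended to row 1. P = [[3]].
Insert 4: appended to row 1. P = [[3, 4]].
Insert 7: appended to row 1. P = [[3, 4, 7]].
Insert 2: 2 bumps 3 from row 1; 3 starts row 2. P = [[2, 4, 7], [3]].
Insert 1: 1 bumps 2 from row 1; 2 bumps 3 from row 2; 3 starts row 3. P = [[1, 4, 7], [2], [3]].
Insert 5: 5 bumps 7 from row 1; 7 appends to row 2. P = [[1, 4, 5], [2, 7], [3]].
Insert 6: appended to row 1. P = [[1, 4, 5, 6], [2, 7], [3]].

So P = [[1, 4, 5, 6], [2, 7], [3]].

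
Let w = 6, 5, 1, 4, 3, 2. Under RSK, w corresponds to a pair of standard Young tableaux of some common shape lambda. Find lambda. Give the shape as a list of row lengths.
[2, 1, 1, 1, 1]

Row-insert each entry into an empty tableau.

After inserting 6: P = [[6]].
After inserting 5: P = [[5], [6]].
After inserting 1: P = [[1], [5], [6]].
After inserting 4: P = [[1, 4], [5], [6]].
After inserting 3: P = [[1, 3], [4], [5], [6]].
After inserting 2: P = [[1, 2], [3], [4], [5], [6]].

The final insertion tableau P = [[1, 2], [3], [4], [5], [6]] has shape [2, 1, 1, 1, 1].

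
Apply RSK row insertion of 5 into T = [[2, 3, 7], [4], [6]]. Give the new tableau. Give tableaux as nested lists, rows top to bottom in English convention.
In row 1, 5 replaces 7 (the leftmost entry greater than 5); 7 is bumped to row 2. 7 is appended to row 2. The new tableau is [[2, 3, 5], [4, 7], [6]].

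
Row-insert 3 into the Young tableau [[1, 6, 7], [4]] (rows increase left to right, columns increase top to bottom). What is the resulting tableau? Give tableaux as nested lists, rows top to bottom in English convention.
[[1, 3, 7], [4, 6]]

In row 1, 3 replaces 6 (the leftmost entry greater than 3); 6 is bumped to row 2. 6 is appended to row 2. The new tableau is [[1, 3, 7], [4, 6]].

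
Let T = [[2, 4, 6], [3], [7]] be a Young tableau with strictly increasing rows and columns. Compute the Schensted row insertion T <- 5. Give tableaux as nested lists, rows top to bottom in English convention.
[[2, 4, 5], [3, 6], [7]]

In row 1, 5 replaces 6 (the leftmost entry greater than 5); 6 is bumped to row 2. 6 is appended to row 2. The new tableau is [[2, 4, 5], [3, 6], [7]].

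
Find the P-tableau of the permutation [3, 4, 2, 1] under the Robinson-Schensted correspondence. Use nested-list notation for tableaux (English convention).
P = [[1, 4], [2], [3]]

Insert 3: appended to row 1. P = [[3]].
Insert 4: appended to row 1. P = [[3, 4]].
Insert 2: 2 bumps 3 from row 1; 3 starts row 2. P = [[2, 4], [3]].
Insert 1: 1 bumps 2 from row 1; 2 bumps 3 from row 2; 3 starts row 3. P = [[1, 4], [2], [3]].

So P = [[1, 4], [2], [3]].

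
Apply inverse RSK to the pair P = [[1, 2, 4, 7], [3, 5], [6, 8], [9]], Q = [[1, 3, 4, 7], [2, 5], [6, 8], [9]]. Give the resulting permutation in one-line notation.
6 1 3 9 5 2 8 7 4

Reverse the RSK construction: for i from n down to 1, find the cell of Q containing i, remove the entry at that cell from P, and reverse-bump it up through P; the value ejected from row 1 is w(i).

Step i=9: Q has 9 at row 4, column 1; remove 9 from row 4 of P and reverse-bump: 9 enters row 3 and ejects 8; 8 enters row 2 and ejects 5; 5 enters row 1 and ejects 4. So w(9) = 4. P is now [[1, 2, 5, 7], [3, 8], [6, 9]].
Step i=8: Q has 8 at row 3, column 2; remove 9 from row 3 of P and reverse-bump: 9 enters row 2 and ejects 8; 8 enters row 1 and ejects 7. So w(8) = 7. P is now [[1, 2, 5, 8], [3, 9], [6]].
Step i=7: Q has 7 at row 1, column 4; remove that cell from P, ejecting 8. So w(7) = 8. P is now [[1, 2, 5], [3, 9], [6]].
Step i=6: Q has 6 at row 3, column 1; remove 6 from row 3 of P and reverse-bump: 6 enters row 2 and ejects 3; 3 enters row 1 and ejects 2. So w(6) = 2. P is now [[1, 3, 5], [6, 9]].
Step i=5: Q has 5 at row 2, column 2; remove 9 from row 2 of P and reverse-bump: 9 enters row 1 and ejects 5. So w(5) = 5. P is now [[1, 3, 9], [6]].
Step i=4: Q has 4 at row 1, column 3; remove that cell from P, ejecting 9. So w(4) = 9. P is now [[1, 3], [6]].
Step i=3: Q has 3 at row 1, column 2; remove that cell from P, ejecting 3. So w(3) = 3. P is now [[1], [6]].
Step i=2: Q has 2 at row 2, column 1; remove 6 from row 2 of P and reverse-bump: 6 enters row 1 and ejects 1. So w(2) = 1. P is now [[6]].
Step i=1: Q has 1 at row 1, column 1; remove that cell from P, ejecting 6. So w(1) = 6. P is now [].

So w = 6 1 3 9 5 2 8 7 4.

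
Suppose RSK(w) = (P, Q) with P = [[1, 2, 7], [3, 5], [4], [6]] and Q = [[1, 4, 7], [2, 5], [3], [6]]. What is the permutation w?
6 4 1 5 3 2 7

Reverse the RSK construction: for i from n down to 1, find the cell of Q containing i, remove the entry at that cell from P, and reverse-bump it up through P; the value ejected from row 1 is w(i).

Step i=7: Q has 7 at row 1, column 3; remove that cell from P, ejecting 7. So w(7) = 7. P is now [[1, 2], [3, 5], [4], [6]].
Step i=6: Q has 6 at row 4, column 1; remove 6 from row 4 of P and reverse-bump: 6 enters row 3 and ejects 4; 4 enters row 2 and ejects 3; 3 enters row 1 and ejects 2. So w(6) = 2. P is now [[1, 3], [4, 5], [6]].
Step i=5: Q has 5 at row 2, column 2; remove 5 from row 2 of P and reverse-bump: 5 enters row 1 and ejects 3. So w(5) = 3. P is now [[1, 5], [4], [6]].
Step i=4: Q has 4 at row 1, column 2; remove that cell from P, ejecting 5. So w(4) = 5. P is now [[1], [4], [6]].
Step i=3: Q has 3 at row 3, column 1; remove 6 from row 3 of P and reverse-bump: 6 enters row 2 and ejects 4; 4 enters row 1 and ejects 1. So w(3) = 1. P is now [[4], [6]].
Step i=2: Q has 2 at row 2, column 1; remove 6 from row 2 of P and reverse-bump: 6 enters row 1 and ejects 4. So w(2) = 4. P is now [[6]].
Step i=1: Q has 1 at row 1, column 1; remove that cell from P, ejecting 6. So w(1) = 6. P is now [].

So w = 6 4 1 5 3 2 7.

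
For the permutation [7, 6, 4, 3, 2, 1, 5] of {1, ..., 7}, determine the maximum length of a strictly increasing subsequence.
2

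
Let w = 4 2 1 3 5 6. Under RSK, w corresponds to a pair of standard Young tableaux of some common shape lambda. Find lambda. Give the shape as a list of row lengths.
Row-insert each entry into an empty tableau.

After inserting 4: P = [[4]].
After inserting 2: P = [[2], [4]].
After inserting 1: P = [[1], [2], [4]].
After inserting 3: P = [[1, 3], [2], [4]].
After inserting 5: P = [[1, 3, 5], [2], [4]].
After inserting 6: P = [[1, 3, 5, 6], [2], [4]].

The final insertion tableau P = [[1, 3, 5, 6], [2], [4]] has shape [4, 1, 1].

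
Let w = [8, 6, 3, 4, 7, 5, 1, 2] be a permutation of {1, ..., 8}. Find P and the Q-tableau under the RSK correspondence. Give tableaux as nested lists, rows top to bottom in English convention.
P = [[1, 2, 5], [3, 4], [6, 7], [8]], Q = [[1, 4, 5], [2, 6], [3, 8], [7]]

Insert each entry of the permutation into P by Schensted row insertion, recording in Q the position of each new cell.

After inserting 8: P = [[8]].
After inserting 6: P = [[6], [8]].
After inserting 3: P = [[3], [6], [8]].
After inserting 4: P = [[3, 4], [6], [8]].
After inserting 7: P = [[3, 4, 7], [6], [8]].
After inserting 5: P = [[3, 4, 5], [6, 7], [8]].
After inserting 1: P = [[1, 4, 5], [3, 7], [6], [8]].
After inserting 2: P = [[1, 2, 5], [3, 4], [6, 7], [8]].

So P = [[1, 2, 5], [3, 4], [6, 7], [8]], Q = [[1, 4, 5], [2, 6], [3, 8], [7]].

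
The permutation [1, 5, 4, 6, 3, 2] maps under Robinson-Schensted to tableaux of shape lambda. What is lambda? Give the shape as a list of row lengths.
Row-insert each entry into an empty tableau.

After inserting 1: P = [[1]].
After inserting 5: P = [[1, 5]].
After inserting 4: P = [[1, 4], [5]].
After inserting 6: P = [[1, 4, 6], [5]].
After inserting 3: P = [[1, 3, 6], [4], [5]].
After inserting 2: P = [[1, 2, 6], [3], [4], [5]].

The final insertion tableau P = [[1, 2, 6], [3], [4], [5]] has shape [3, 1, 1, 1].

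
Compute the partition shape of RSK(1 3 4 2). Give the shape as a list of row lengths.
Row-insert each entry into an empty tableau.

After inserting 1: P = [[1]].
After inserting 3: P = [[1, 3]].
After inserting 4: P = [[1, 3, 4]].
After inserting 2: P = [[1, 2, 4], [3]].

The final insertion tableau P = [[1, 2, 4], [3]] has shape [3, 1].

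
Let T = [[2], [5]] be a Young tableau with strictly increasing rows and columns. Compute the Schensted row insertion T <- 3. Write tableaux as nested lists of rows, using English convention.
3 is larger than every entry of row 1, so it is appended to row 1. The new tableau is [[2, 3], [5]].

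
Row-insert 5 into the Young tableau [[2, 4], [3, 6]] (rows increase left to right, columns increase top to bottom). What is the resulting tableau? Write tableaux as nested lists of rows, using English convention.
5 is larger than every entry of row 1, so it is appended to row 1. The new tableau is [[2, 4, 5], [3, 6]].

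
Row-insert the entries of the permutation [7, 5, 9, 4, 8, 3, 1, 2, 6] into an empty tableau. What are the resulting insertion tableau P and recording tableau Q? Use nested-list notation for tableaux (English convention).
Insert each entry of the permutation into P by Schensted row insertion, recording in Q the position of each new cell.

After inserting 7: P = [[7]].
After inserting 5: P = [[5], [7]].
After inserting 9: P = [[5, 9], [7]].
After inserting 4: P = [[4, 9], [5], [7]].
After inserting 8: P = [[4, 8], [5, 9], [7]].
After inserting 3: P = [[3, 8], [4, 9], [5], [7]].
After inserting 1: P = [[1, 8], [3, 9], [4], [5], [7]].
After inserting 2: P = [[1, 2], [3, 8], [4, 9], [5], [7]].
After inserting 6: P = [[1, 2, 6], [3, 8], [4, 9], [5], [7]].

So P = [[1, 2, 6], [3, 8], [4, 9], [5], [7]], Q = [[1, 3, 9], [2, 5], [4, 8], [6], [7]].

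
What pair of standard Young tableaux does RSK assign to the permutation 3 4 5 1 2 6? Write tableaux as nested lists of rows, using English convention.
P = [[1, 2, 5, 6], [3, 4]], Q = [[1, 2, 3, 6], [4, 5]]

Insert each entry of the permutation into P by Schensted row insertion, recording in Q the position of each new cell.

Insert 3: appended to row 1. P = [[3]], Q = [[1]].
Insert 4: appended to row 1. P = [[3, 4]], Q = [[1, 2]].
Insert 5: appended to row 1. P = [[3, 4, 5]], Q = [[1, 2, 3]].
Insert 1: 1 bumps 3 from row 1; 3 starts row 2. P = [[1, 4, 5], [3]], Q = [[1, 2, 3], [4]].
Insert 2: 2 bumps 4 from row 1; 4 appends to row 2. P = [[1, 2, 5], [3, 4]], Q = [[1, 2, 3], [4, 5]].
Insert 6: appended to row 1. P = [[1, 2, 5, 6], [3, 4]], Q = [[1, 2, 3, 6], [4, 5]].

So P = [[1, 2, 5, 6], [3, 4]], Q = [[1, 2, 3, 6], [4, 5]].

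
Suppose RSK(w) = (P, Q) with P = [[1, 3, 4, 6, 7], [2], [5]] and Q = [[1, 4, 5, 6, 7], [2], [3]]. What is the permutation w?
Reverse RSK: for i = n, n-1, ..., 1, locate i in Q, remove the corresponding corner cell from P, and reverse-bump its entry up through P; the value ejected from row 1 is w(i).

So w = 5 2 1 3 4 6 7.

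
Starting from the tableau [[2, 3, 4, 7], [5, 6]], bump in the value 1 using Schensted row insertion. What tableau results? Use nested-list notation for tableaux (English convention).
[[1, 3, 4, 7], [2, 6], [5]]

In row 1, 1 replaces 2 (the leftmost entry greater than 1); 2 is bumped to row 2. In row 2, 2 replaces 5 (the leftmost entry greater than 2); 5 is bumped to row 3. 5 starts a new row 3. The new tableau is [[1, 3, 4, 7], [2, 6], [5]].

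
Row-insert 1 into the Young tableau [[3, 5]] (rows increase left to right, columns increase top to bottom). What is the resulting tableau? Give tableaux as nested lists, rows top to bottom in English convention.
In row 1, 1 replaces 3 (the leftmost entry greater than 1); 3 is bumped to row 2. 3 starts a new row 2. The new tableau is [[1, 5], [3]].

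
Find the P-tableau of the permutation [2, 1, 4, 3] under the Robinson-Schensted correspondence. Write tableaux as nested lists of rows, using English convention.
Insert 2: appended to row 1. P = [[2]].
Insert 1: 1 bumps 2 from row 1; 2 starts row 2. P = [[1], [2]].
Insert 4: appended to row 1. P = [[1, 4], [2]].
Insert 3: 3 bumps 4 from row 1; 4 appends to row 2. P = [[1, 3], [2, 4]].

So P = [[1, 3], [2, 4]].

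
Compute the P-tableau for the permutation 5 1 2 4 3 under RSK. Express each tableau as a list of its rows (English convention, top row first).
Insert 5: appended to row 1. P = [[5]].
Insert 1: 1 bumps 5 from row 1; 5 starts row 2. P = [[1], [5]].
Insert 2: appended to row 1. P = [[1, 2], [5]].
Insert 4: appended to row 1. P = [[1, 2, 4], [5]].
Insert 3: 3 bumps 4 from row 1; 4 bumps 5 from row 2; 5 starts row 3. P = [[1, 2, 3], [4], [5]].

So P = [[1, 2, 3], [4], [5]].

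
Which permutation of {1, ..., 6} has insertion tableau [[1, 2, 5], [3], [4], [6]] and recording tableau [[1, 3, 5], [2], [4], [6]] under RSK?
6 1 4 3 5 2

Reverse the RSK construction: for i from n down to 1, find the cell of Q containing i, remove the entry at that cell from P, and reverse-bump it up through P; the value ejected from row 1 is w(i).

Step i=6: Q has 6 at row 4, column 1; remove 6 from row 4 of P and reverse-bump: 6 enters row 3 and ejects 4; 4 enters row 2 and ejects 3; 3 enters row 1 and ejects 2. So w(6) = 2. P is now [[1, 3, 5], [4], [6]].
Step i=5: Q has 5 at row 1, column 3; remove that cell from P, ejecting 5. So w(5) = 5. P is now [[1, 3], [4], [6]].
Step i=4: Q has 4 at row 3, column 1; remove 6 from row 3 of P and reverse-bump: 6 enters row 2 and ejects 4; 4 enters row 1 and ejects 3. So w(4) = 3. P is now [[1, 4], [6]].
Step i=3: Q has 3 at row 1, column 2; remove that cell from P, ejecting 4. So w(3) = 4. P is now [[1], [6]].
Step i=2: Q has 2 at row 2, column 1; remove 6 from row 2 of P and reverse-bump: 6 enters row 1 and ejects 1. So w(2) = 1. P is now [[6]].
Step i=1: Q has 1 at row 1, column 1; remove that cell from P, ejecting 6. So w(1) = 6. P is now [].

So w = 6 1 4 3 5 2.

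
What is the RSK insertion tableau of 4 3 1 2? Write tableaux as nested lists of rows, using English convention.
P = [[1, 2], [3], [4]]

After inserting 4: P = [[4]].
After inserting 3: P = [[3], [4]].
After inserting 1: P = [[1], [3], [4]].
After inserting 2: P = [[1, 2], [3], [4]].

So P = [[1, 2], [3], [4]].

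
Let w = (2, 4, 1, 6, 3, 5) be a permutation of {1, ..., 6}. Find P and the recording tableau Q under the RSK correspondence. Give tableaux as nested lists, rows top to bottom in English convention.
Insert each entry of the permutation into P by Schensted row insertion, recording in Q the position of each new cell.

After inserting 2: P = [[2]].
After inserting 4: P = [[2, 4]].
After inserting 1: P = [[1, 4], [2]].
After inserting 6: P = [[1, 4, 6], [2]].
After inserting 3: P = [[1, 3, 6], [2, 4]].
After inserting 5: P = [[1, 3, 5], [2, 4, 6]].

So P = [[1, 3, 5], [2, 4, 6]], Q = [[1, 2, 4], [3, 5, 6]].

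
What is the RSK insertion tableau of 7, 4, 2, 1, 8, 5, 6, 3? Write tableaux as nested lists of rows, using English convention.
P = [[1, 3, 6], [2, 5], [4, 8], [7]]

After inserting 7: P = [[7]].
After inserting 4: P = [[4], [7]].
After inserting 2: P = [[2], [4], [7]].
After inserting 1: P = [[1], [2], [4], [7]].
After inserting 8: P = [[1, 8], [2], [4], [7]].
After inserting 5: P = [[1, 5], [2, 8], [4], [7]].
After inserting 6: P = [[1, 5, 6], [2, 8], [4], [7]].
After inserting 3: P = [[1, 3, 6], [2, 5], [4, 8], [7]].

So P = [[1, 3, 6], [2, 5], [4, 8], [7]].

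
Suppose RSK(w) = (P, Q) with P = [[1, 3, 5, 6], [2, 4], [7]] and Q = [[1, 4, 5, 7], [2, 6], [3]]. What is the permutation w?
Reverse the RSK construction: for i from n down to 1, find the cell of Q containing i, remove the entry at that cell from P, and reverse-bump it up through P; the value ejected from row 1 is w(i).

Step i=7: Q has 7 at row 1, column 4; remove that cell from P, ejecting 6. So w(7) = 6. P is now [[1, 3, 5], [2, 4], [7]].
Step i=6: Q has 6 at row 2, column 2; remove 4 from row 2 of P and reverse-bump: 4 enters row 1 and ejects 3. So w(6) = 3. P is now [[1, 4, 5], [2], [7]].
Step i=5: Q has 5 at row 1, column 3; remove that cell from P, ejecting 5. So w(5) = 5. P is now [[1, 4], [2], [7]].
Step i=4: Q has 4 at row 1, column 2; remove that cell from P, ejecting 4. So w(4) = 4. P is now [[1], [2], [7]].
Step i=3: Q has 3 at row 3, column 1; remove 7 from row 3 of P and reverse-bump: 7 enters row 2 and ejects 2; 2 enters row 1 and ejects 1. So w(3) = 1. P is now [[2], [7]].
Step i=2: Q has 2 at row 2, column 1; remove 7 from row 2 of P and reverse-bump: 7 enters row 1 and ejects 2. So w(2) = 2. P is now [[7]].
Step i=1: Q has 1 at row 1, column 1; remove that cell from P, ejecting 7. So w(1) = 7. P is now [].

So w = 7 2 1 4 5 3 6.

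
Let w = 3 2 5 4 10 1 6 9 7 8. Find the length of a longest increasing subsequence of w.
5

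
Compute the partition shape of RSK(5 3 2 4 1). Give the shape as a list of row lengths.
[2, 1, 1, 1]

Row-insert each entry into an empty tableau.

After inserting 5: P = [[5]].
After inserting 3: P = [[3], [5]].
After inserting 2: P = [[2], [3], [5]].
After inserting 4: P = [[2, 4], [3], [5]].
After inserting 1: P = [[1, 4], [2], [3], [5]].

The final insertion tableau P = [[1, 4], [2], [3], [5]] has shape [2, 1, 1, 1].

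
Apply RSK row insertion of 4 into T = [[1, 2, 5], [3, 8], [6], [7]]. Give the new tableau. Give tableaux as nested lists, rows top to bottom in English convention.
In row 1, 4 replaces 5 (the leftmost entry greater than 4); 5 is bumped to row 2. In row 2, 5 replaces 8 (the leftmost entry greater than 5); 8 is bumped to row 3. 8 is appended to row 3. The new tableau is [[1, 2, 4], [3, 5], [6, 8], [7]].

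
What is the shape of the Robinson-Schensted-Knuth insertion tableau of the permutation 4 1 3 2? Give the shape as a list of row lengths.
[2, 1, 1]

Row-insert each entry into an empty tableau.

After inserting 4: P = [[4]].
After inserting 1: P = [[1], [4]].
After inserting 3: P = [[1, 3], [4]].
After inserting 2: P = [[1, 2], [3], [4]].

The final insertion tableau P = [[1, 2], [3], [4]] has shape [2, 1, 1].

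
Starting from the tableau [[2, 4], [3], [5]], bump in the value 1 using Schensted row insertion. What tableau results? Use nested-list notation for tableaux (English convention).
[[1, 4], [2], [3], [5]]

In row 1, 1 replaces 2 (the leftmost entry greater than 1); 2 is bumped to row 2. In row 2, 2 replaces 3 (the leftmost entry greater than 2); 3 is bumped to row 3. In row 3, 3 replaces 5 (the leftmost entry greater than 3); 5 is bumped to row 4. 5 starts a new row 4. The new tableau is [[1, 4], [2], [3], [5]].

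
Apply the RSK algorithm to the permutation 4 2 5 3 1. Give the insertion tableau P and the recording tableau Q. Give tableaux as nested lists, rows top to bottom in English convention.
P = [[1, 3], [2, 5], [4]], Q = [[1, 3], [2, 4], [5]]

Insert each entry of the permutation into P by Schensted row insertion, recording in Q the position of each new cell.

After inserting 4: P = [[4]].
After inserting 2: P = [[2], [4]].
After inserting 5: P = [[2, 5], [4]].
After inserting 3: P = [[2, 3], [4, 5]].
After inserting 1: P = [[1, 3], [2, 5], [4]].

So P = [[1, 3], [2, 5], [4]], Q = [[1, 3], [2, 4], [5]].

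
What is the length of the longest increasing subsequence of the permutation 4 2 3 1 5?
3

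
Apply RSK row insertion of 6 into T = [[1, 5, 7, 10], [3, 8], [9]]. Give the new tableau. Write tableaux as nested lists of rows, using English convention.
[[1, 5, 6, 10], [3, 7], [8], [9]]

In row 1, 6 replaces 7 (the leftmost entry greater than 6); 7 is bumped to row 2. In row 2, 7 replaces 8 (the leftmost entry greater than 7); 8 is bumped to row 3. In row 3, 8 replaces 9 (the leftmost entry greater than 8); 9 is bumped to row 4. 9 starts a new row 4. The new tableau is [[1, 5, 6, 10], [3, 7], [8], [9]].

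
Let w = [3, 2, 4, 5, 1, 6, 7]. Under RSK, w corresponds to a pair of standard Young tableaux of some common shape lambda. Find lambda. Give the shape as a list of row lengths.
Row-insert each entry into an empty tableau.

After inserting 3: P = [[3]].
After inserting 2: P = [[2], [3]].
After inserting 4: P = [[2, 4], [3]].
After inserting 5: P = [[2, 4, 5], [3]].
After inserting 1: P = [[1, 4, 5], [2], [3]].
After inserting 6: P = [[1, 4, 5, 6], [2], [3]].
After inserting 7: P = [[1, 4, 5, 6, 7], [2], [3]].

The final insertion tableau P = [[1, 4, 5, 6, 7], [2], [3]] has shape [5, 1, 1].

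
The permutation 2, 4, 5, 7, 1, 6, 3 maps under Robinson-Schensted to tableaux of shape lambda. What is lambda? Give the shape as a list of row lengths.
Row-insert each entry into an empty tableau.

After inserting 2: P = [[2]].
After inserting 4: P = [[2, 4]].
After inserting 5: P = [[2, 4, 5]].
After inserting 7: P = [[2, 4, 5, 7]].
After inserting 1: P = [[1, 4, 5, 7], [2]].
After inserting 6: P = [[1, 4, 5, 6], [2, 7]].
After inserting 3: P = [[1, 3, 5, 6], [2, 4], [7]].

The final insertion tableau P = [[1, 3, 5, 6], [2, 4], [7]] has shape [4, 2, 1].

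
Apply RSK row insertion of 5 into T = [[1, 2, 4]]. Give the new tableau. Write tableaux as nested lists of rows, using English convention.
[[1, 2, 4, 5]]

5 is larger than every entry of row 1, so it is appended to row 1. The new tableau is [[1, 2, 4, 5]].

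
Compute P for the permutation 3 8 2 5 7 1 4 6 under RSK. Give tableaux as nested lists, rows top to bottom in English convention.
Insert 3: appended to row 1. P = [[3]].
Insert 8: appended to row 1. P = [[3, 8]].
Insert 2: 2 bumps 3 from row 1; 3 starts row 2. P = [[2, 8], [3]].
Insert 5: 5 bumps 8 from row 1; 8 appends to row 2. P = [[2, 5], [3, 8]].
Insert 7: appended to row 1. P = [[2, 5, 7], [3, 8]].
Insert 1: 1 bumps 2 from row 1; 2 bumps 3 from row 2; 3 starts row 3. P = [[1, 5, 7], [2, 8], [3]].
Insert 4: 4 bumps 5 from row 1; 5 bumps 8 from row 2; 8 appends to row 3. P = [[1, 4, 7], [2, 5], [3, 8]].
Insert 6: 6 bumps 7 from row 1; 7 appends to row 2. P = [[1, 4, 6], [2, 5, 7], [3, 8]].

So P = [[1, 4, 6], [2, 5, 7], [3, 8]].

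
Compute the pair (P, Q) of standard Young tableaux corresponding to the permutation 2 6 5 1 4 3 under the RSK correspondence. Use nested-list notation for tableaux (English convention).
Insert each entry of the permutation into P by Schensted row insertion, recording in Q the position of each new cell.

Insert 2: appended to row 1. P = [[2]].
Insert 6: appended to row 1. P = [[2, 6]].
Insert 5: 5 bumps 6 from row 1; 6 starts row 2. P = [[2, 5], [6]].
Insert 1: 1 bumps 2 from row 1; 2 bumps 6 from row 2; 6 starts row 3. P = [[1, 5], [2], [6]].
Insert 4: 4 bumps 5 from row 1; 5 appends to row 2. P = [[1, 4], [2, 5], [6]].
Insert 3: 3 bumps 4 from row 1; 4 bumps 5 from row 2; 5 bumps 6 from row 3; 6 starts row 4. P = [[1, 3], [2, 4], [5], [6]].

So P = [[1, 3], [2, 4], [5], [6]], Q = [[1, 2], [3, 5], [4], [6]].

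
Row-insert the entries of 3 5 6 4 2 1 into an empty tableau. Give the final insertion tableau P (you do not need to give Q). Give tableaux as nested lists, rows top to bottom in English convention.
P = [[1, 4, 6], [2], [3], [5]]

Insert 3: appended to row 1. P = [[3]].
Insert 5: appended to row 1. P = [[3, 5]].
Insert 6: appended to row 1. P = [[3, 5, 6]].
Insert 4: 4 bumps 5 from row 1; 5 starts row 2. P = [[3, 4, 6], [5]].
Insert 2: 2 bumps 3 from row 1; 3 bumps 5 from row 2; 5 starts row 3. P = [[2, 4, 6], [3], [5]].
Insert 1: 1 bumps 2 from row 1; 2 bumps 3 from row 2; 3 bumps 5 from row 3; 5 starts row 4. P = [[1, 4, 6], [2], [3], [5]].

So P = [[1, 4, 6], [2], [3], [5]].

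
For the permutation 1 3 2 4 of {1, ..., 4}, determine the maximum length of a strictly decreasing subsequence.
2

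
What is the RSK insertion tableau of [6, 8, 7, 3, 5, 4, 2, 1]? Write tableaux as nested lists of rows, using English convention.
P = [[1, 4], [2, 7], [3], [5], [6], [8]]

Insert 6: appended to row 1. P = [[6]].
Insert 8: appended to row 1. P = [[6, 8]].
Insert 7: 7 bumps 8 from row 1; 8 starts row 2. P = [[6, 7], [8]].
Insert 3: 3 bumps 6 from row 1; 6 bumps 8 from row 2; 8 starts row 3. P = [[3, 7], [6], [8]].
Insert 5: 5 bumps 7 from row 1; 7 appends to row 2. P = [[3, 5], [6, 7], [8]].
Insert 4: 4 bumps 5 from row 1; 5 bumps 6 from row 2; 6 bumps 8 from row 3; 8 starts row 4. P = [[3, 4], [5, 7], [6], [8]].
Insert 2: 2 bumps 3 from row 1; 3 bumps 5 from row 2; 5 bumps 6 from row 3; 6 bumps 8 from row 4; 8 starts row 5. P = [[2, 4], [3, 7], [5], [6], [8]].
Insert 1: 1 bumps 2 from row 1; 2 bumps 3 from row 2; 3 bumps 5 from row 3; 5 bumps 6 from row 4; 6 bumps 8 from row 5; 8 starts row 6. P = [[1, 4], [2, 7], [3], [5], [6], [8]].

So P = [[1, 4], [2, 7], [3], [5], [6], [8]].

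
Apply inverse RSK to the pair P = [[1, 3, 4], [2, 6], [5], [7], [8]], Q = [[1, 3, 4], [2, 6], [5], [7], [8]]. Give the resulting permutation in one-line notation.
Reverse the RSK construction: for i from n down to 1, find the cell of Q containing i, remove the entry at that cell from P, and reverse-bump it up through P; the value ejected from row 1 is w(i).

Step i=8: Q has 8 at row 5, column 1; remove 8 from row 5 of P and reverse-bump: 8 enters row 4 and ejects 7; 7 enters row 3 and ejects 5; 5 enters row 2 and ejects 2; 2 enters row 1 and ejects 1. So w(8) = 1. P is now [[2, 3, 4], [5, 6], [7], [8]].
Step i=7: Q has 7 at row 4, column 1; remove 8 from row 4 of P and reverse-bump: 8 enters row 3 and ejects 7; 7 enters row 2 and ejects 6; 6 enters row 1 and ejects 4. So w(7) = 4. P is now [[2, 3, 6], [5, 7], [8]].
Step i=6: Q has 6 at row 2, column 2; remove 7 from row 2 of P and reverse-bump: 7 enters row 1 and ejects 6. So w(6) = 6. P is now [[2, 3, 7], [5], [8]].
Step i=5: Q has 5 at row 3, column 1; remove 8 from row 3 of P and reverse-bump: 8 enters row 2 and ejects 5; 5 enters row 1 and ejects 3. So w(5) = 3. P is now [[2, 5, 7], [8]].
Step i=4: Q has 4 at row 1, column 3; remove that cell from P, ejecting 7. So w(4) = 7. P is now [[2, 5], [8]].
Step i=3: Q has 3 at row 1, column 2; remove that cell from P, ejecting 5. So w(3) = 5. P is now [[2], [8]].
Step i=2: Q has 2 at row 2, column 1; remove 8 from row 2 of P and reverse-bump: 8 enters row 1 and ejects 2. So w(2) = 2. P is now [[8]].
Step i=1: Q has 1 at row 1, column 1; remove that cell from P, ejecting 8. So w(1) = 8. P is now [].

So w = 8 2 5 7 3 6 4 1.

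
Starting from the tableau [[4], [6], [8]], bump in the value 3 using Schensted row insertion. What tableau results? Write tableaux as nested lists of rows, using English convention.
[[3], [4], [6], [8]]

In row 1, 3 replaces 4 (the leftmost entry greater than 3); 4 is bumped to row 2. In row 2, 4 replaces 6 (the leftmost entry greater than 4); 6 is bumped to row 3. In row 3, 6 replaces 8 (the leftmost entry greater than 6); 8 is bumped to row 4. 8 starts a new row 4. The new tableau is [[3], [4], [6], [8]].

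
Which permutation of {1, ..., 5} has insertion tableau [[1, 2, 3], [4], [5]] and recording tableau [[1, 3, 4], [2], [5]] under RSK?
5 1 2 4 3

Reverse the RSK construction: for i from n down to 1, find the cell of Q containing i, remove the entry at that cell from P, and reverse-bump it up through P; the value ejected from row 1 is w(i).

Step i=5: Q has 5 at row 3, column 1; remove 5 from row 3 of P and reverse-bump: 5 enters row 2 and ejects 4; 4 enters row 1 and ejects 3. So w(5) = 3. P is now [[1, 2, 4], [5]].
Step i=4: Q has 4 at row 1, column 3; remove that cell from P, ejecting 4. So w(4) = 4. P is now [[1, 2], [5]].
Step i=3: Q has 3 at row 1, column 2; remove that cell from P, ejecting 2. So w(3) = 2. P is now [[1], [5]].
Step i=2: Q has 2 at row 2, column 1; remove 5 from row 2 of P and reverse-bump: 5 enters row 1 and ejects 1. So w(2) = 1. P is now [[5]].
Step i=1: Q has 1 at row 1, column 1; remove that cell from P, ejecting 5. So w(1) = 5. P is now [].

So w = 5 1 2 4 3.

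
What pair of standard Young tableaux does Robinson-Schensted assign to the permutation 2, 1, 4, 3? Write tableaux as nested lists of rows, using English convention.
P = [[1, 3], [2, 4]], Q = [[1, 3], [2, 4]]

Insert each entry of the permutation into P by Schensted row insertion, recording in Q the position of each new cell.

After inserting 2: P = [[2]].
After inserting 1: P = [[1], [2]].
After inserting 4: P = [[1, 4], [2]].
After inserting 3: P = [[1, 3], [2, 4]].

So P = [[1, 3], [2, 4]], Q = [[1, 3], [2, 4]].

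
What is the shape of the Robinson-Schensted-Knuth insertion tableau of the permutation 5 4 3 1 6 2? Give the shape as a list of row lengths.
[2, 2, 1, 1]

Row-insert each entry into an empty tableau.

After inserting 5: P = [[5]].
After inserting 4: P = [[4], [5]].
After inserting 3: P = [[3], [4], [5]].
After inserting 1: P = [[1], [3], [4], [5]].
After inserting 6: P = [[1, 6], [3], [4], [5]].
After inserting 2: P = [[1, 2], [3, 6], [4], [5]].

The final insertion tableau P = [[1, 2], [3, 6], [4], [5]] has shape [2, 2, 1, 1].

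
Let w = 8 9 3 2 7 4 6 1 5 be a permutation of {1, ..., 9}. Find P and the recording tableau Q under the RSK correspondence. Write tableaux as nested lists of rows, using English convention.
Insert each entry of the permutation into P by Schensted row insertion, recording in Q the position of each new cell.

Insert 8: appended to row 1. P = [[8]].
Insert 9: appended to row 1. P = [[8, 9]].
Insert 3: 3 bumps 8 from row 1; 8 starts row 2. P = [[3, 9], [8]].
Insert 2: 2 bumps 3 from row 1; 3 bumps 8 from row 2; 8 starts row 3. P = [[2, 9], [3], [8]].
Insert 7: 7 bumps 9 from row 1; 9 appends to row 2. P = [[2, 7], [3, 9], [8]].
Insert 4: 4 bumps 7 from row 1; 7 bumps 9 from row 2; 9 appends to row 3. P = [[2, 4], [3, 7], [8, 9]].
Insert 6: appended to row 1. P = [[2, 4, 6], [3, 7], [8, 9]].
Insert 1: 1 bumps 2 from row 1; 2 bumps 3 from row 2; 3 bumps 8 from row 3; 8 starts row 4. P = [[1, 4, 6], [2, 7], [3, 9], [8]].
Insert 5: 5 bumps 6 from row 1; 6 bumps 7 from row 2; 7 bumps 9 from row 3; 9 appends to row 4. P = [[1, 4, 5], [2, 6], [3, 7], [8, 9]].

So P = [[1, 4, 5], [2, 6], [3, 7], [8, 9]], Q = [[1, 2, 7], [3, 5], [4, 6], [8, 9]].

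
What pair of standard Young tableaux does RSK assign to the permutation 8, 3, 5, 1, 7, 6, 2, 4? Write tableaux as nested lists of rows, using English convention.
P = [[1, 2, 4], [3, 5, 6], [7], [8]], Q = [[1, 3, 5], [2, 6, 8], [4], [7]]

Insert each entry of the permutation into P by Schensted row insertion, recording in Q the position of each new cell.

Insert 8: appended to row 1. P = [[8]].
Insert 3: 3 bumps 8 from row 1; 8 starts row 2. P = [[3], [8]].
Insert 5: appended to row 1. P = [[3, 5], [8]].
Insert 1: 1 bumps 3 from row 1; 3 bumps 8 from row 2; 8 starts row 3. P = [[1, 5], [3], [8]].
Insert 7: appended to row 1. P = [[1, 5, 7], [3], [8]].
Insert 6: 6 bumps 7 from row 1; 7 appends to row 2. P = [[1, 5, 6], [3, 7], [8]].
Insert 2: 2 bumps 5 from row 1; 5 bumps 7 from row 2; 7 bumps 8 from row 3; 8 starts row 4. P = [[1, 2, 6], [3, 5], [7], [8]].
Insert 4: 4 bumps 6 from row 1; 6 appends to row 2. P = [[1, 2, 4], [3, 5, 6], [7], [8]].

So P = [[1, 2, 4], [3, 5, 6], [7], [8]], Q = [[1, 3, 5], [2, 6, 8], [4], [7]].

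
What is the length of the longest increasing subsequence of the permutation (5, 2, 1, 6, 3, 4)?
3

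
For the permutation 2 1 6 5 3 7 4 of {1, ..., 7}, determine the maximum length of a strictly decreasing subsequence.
3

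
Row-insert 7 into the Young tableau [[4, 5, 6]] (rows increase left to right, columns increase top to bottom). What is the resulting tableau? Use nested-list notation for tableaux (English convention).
7 is larger than every entry of row 1, so it is appended to row 1. The new tableau is [[4, 5, 6, 7]].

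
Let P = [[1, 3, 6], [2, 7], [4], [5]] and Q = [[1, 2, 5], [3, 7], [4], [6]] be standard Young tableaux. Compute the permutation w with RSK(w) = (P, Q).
Reverse RSK: for i = n, n-1, ..., 1, locate i in Q, remove the corresponding corner cell from P, and reverse-bump its entry up through P; the value ejected from row 1 is w(i).

So w = 2 5 4 3 7 1 6.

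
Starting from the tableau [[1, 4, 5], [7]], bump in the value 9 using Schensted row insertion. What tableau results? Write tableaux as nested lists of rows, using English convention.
9 is larger than every entry of row 1, so it is appended to row 1. The new tableau is [[1, 4, 5, 9], [7]].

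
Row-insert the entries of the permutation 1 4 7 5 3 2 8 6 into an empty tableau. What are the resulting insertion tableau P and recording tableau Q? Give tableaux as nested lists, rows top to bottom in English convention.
Insert each entry of the permutation into P by Schensted row insertion, recording in Q the position of each new cell.

Insert 1: appended to row 1. P = [[1]].
Insert 4: appended to row 1. P = [[1, 4]].
Insert 7: appended to row 1. P = [[1, 4, 7]].
Insert 5: 5 bumps 7 from row 1; 7 starts row 2. P = [[1, 4, 5], [7]].
Insert 3: 3 bumps 4 from row 1; 4 bumps 7 from row 2; 7 starts row 3. P = [[1, 3, 5], [4], [7]].
Insert 2: 2 bumps 3 from row 1; 3 bumps 4 from row 2; 4 bumps 7 from row 3; 7 starts row 4. P = [[1, 2, 5], [3], [4], [7]].
Insert 8: appended to row 1. P = [[1, 2, 5, 8], [3], [4], [7]].
Insert 6: 6 bumps 8 from row 1; 8 appends to row 2. P = [[1, 2, 5, 6], [3, 8], [4], [7]].

So P = [[1, 2, 5, 6], [3, 8], [4], [7]], Q = [[1, 2, 3, 7], [4, 8], [5], [6]].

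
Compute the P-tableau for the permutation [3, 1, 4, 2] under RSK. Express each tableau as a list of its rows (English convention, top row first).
Insert 3: appended to row 1. P = [[3]].
Insert 1: 1 bumps 3 from row 1; 3 starts row 2. P = [[1], [3]].
Insert 4: appended to row 1. P = [[1, 4], [3]].
Insert 2: 2 bumps 4 from row 1; 4 appends to row 2. P = [[1, 2], [3, 4]].

So P = [[1, 2], [3, 4]].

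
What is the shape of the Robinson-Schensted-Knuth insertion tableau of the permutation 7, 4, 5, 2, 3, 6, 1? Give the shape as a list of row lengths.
Row-insert each entry into an empty tableau.

After inserting 7: P = [[7]].
After inserting 4: P = [[4], [7]].
After inserting 5: P = [[4, 5], [7]].
After inserting 2: P = [[2, 5], [4], [7]].
After inserting 3: P = [[2, 3], [4, 5], [7]].
After inserting 6: P = [[2, 3, 6], [4, 5], [7]].
After inserting 1: P = [[1, 3, 6], [2, 5], [4], [7]].

The final insertion tableau P = [[1, 3, 6], [2, 5], [4], [7]] has shape [3, 2, 1, 1].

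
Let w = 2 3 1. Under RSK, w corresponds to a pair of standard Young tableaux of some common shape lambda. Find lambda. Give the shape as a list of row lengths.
Row-insert each entry into an empty tableau.

After inserting 2: P = [[2]].
After inserting 3: P = [[2, 3]].
After inserting 1: P = [[1, 3], [2]].

The final insertion tableau P = [[1, 3], [2]] has shape [2, 1].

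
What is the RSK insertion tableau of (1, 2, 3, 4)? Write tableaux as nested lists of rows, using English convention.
Insert 1: appended to row 1. P = [[1]].
Insert 2: appended to row 1. P = [[1, 2]].
Insert 3: appended to row 1. P = [[1, 2, 3]].
Insert 4: appended to row 1. P = [[1, 2, 3, 4]].

So P = [[1, 2, 3, 4]].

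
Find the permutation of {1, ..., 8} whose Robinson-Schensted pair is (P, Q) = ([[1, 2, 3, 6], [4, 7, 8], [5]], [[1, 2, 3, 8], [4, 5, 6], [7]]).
5 7 8 1 2 4 3 6

Reverse the RSK construction: for i from n down to 1, find the cell of Q containing i, remove the entry at that cell from P, and reverse-bump it up through P; the value ejected from row 1 is w(i).

Step i=8: Q has 8 at row 1, column 4; remove that cell from P, ejecting 6. So w(8) = 6. P is now [[1, 2, 3], [4, 7, 8], [5]].
Step i=7: Q has 7 at row 3, column 1; remove 5 from row 3 of P and reverse-bump: 5 enters row 2 and ejects 4; 4 enters row 1 and ejects 3. So w(7) = 3. P is now [[1, 2, 4], [5, 7, 8]].
Step i=6: Q has 6 at row 2, column 3; remove 8 from row 2 of P and reverse-bump: 8 enters row 1 and ejects 4. So w(6) = 4. P is now [[1, 2, 8], [5, 7]].
Step i=5: Q has 5 at row 2, column 2; remove 7 from row 2 of P and reverse-bump: 7 enters row 1 and ejects 2. So w(5) = 2. P is now [[1, 7, 8], [5]].
Step i=4: Q has 4 at row 2, column 1; remove 5 from row 2 of P and reverse-bump: 5 enters row 1 and ejects 1. So w(4) = 1. P is now [[5, 7, 8]].
Step i=3: Q has 3 at row 1, column 3; remove that cell from P, ejecting 8. So w(3) = 8. P is now [[5, 7]].
Step i=2: Q has 2 at row 1, column 2; remove that cell from P, ejecting 7. So w(2) = 7. P is now [[5]].
Step i=1: Q has 1 at row 1, column 1; remove that cell from P, ejecting 5. So w(1) = 5. P is now [].

So w = 5 7 8 1 2 4 3 6.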